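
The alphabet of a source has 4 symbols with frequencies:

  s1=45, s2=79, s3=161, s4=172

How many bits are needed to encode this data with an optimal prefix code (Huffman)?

866

Build the Huffman tree bottom-up:
combine s1(45), s2(79) → 124
combine 124, s3(161) → 285
combine s4(172), 285 → 457
The encoded length is the sum of every internal node's weight: 124 + 285 + 457 = 866 bits.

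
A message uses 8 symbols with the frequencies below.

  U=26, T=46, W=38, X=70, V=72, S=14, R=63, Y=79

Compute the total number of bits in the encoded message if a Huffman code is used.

Merge the two smallest weights repeatedly:
combine S(14), U(26) → 40
combine W(38), 40 → 78
combine T(46), R(63) → 109
combine X(70), V(72) → 142
combine 78, Y(79) → 157
combine 109, 142 → 251
combine 157, 251 → 408
Total encoded bits = sum of merged weights = 40 + 78 + 109 + 142 + 157 + 251 + 408 = 1185.

1185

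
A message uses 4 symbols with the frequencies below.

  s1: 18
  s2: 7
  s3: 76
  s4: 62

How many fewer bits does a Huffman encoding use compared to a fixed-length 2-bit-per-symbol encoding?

Fixed-length: 2 bits × 163 symbols = 326 bits.
Huffman merges:
s2(7) + s1(18) → 25
25 + s4(62) → 87
s3(76) + 87 → 163
Huffman total = 25 + 87 + 163 = 275 bits.
Saving = 326 − 275 = 51 bits.

51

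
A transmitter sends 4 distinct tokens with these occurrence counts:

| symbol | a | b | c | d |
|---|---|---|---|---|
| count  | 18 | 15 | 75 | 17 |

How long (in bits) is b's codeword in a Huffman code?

3

Repeatedly merge the two smallest:
b(15) + d(17) → 32
a(18) + 32 → 50
50 + c(75) → 125
b's leaf is at depth 3, giving a 3-bit codeword.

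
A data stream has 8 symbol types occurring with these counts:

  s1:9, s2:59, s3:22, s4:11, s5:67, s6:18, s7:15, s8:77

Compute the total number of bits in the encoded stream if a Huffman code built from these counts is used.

726

Merge the two smallest weights repeatedly:
s1(9) + s4(11) → 20
s7(15) + s6(18) → 33
20 + s3(22) → 42
33 + 42 → 75
s2(59) + s5(67) → 126
75 + s8(77) → 152
126 + 152 → 278
The encoded length is the sum of every internal node's weight: 20 + 33 + 42 + 75 + 126 + 152 + 278 = 726 bits.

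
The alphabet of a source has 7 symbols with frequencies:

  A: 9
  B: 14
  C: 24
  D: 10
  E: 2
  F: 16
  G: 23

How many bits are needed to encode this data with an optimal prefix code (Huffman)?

Merge the two smallest weights repeatedly:
combine E(2), A(9) → 11
combine D(10), 11 → 21
combine B(14), F(16) → 30
combine 21, G(23) → 44
combine C(24), 30 → 54
combine 44, 54 → 98
Total encoded bits = sum of merged weights = 11 + 21 + 30 + 44 + 54 + 98 = 258.

258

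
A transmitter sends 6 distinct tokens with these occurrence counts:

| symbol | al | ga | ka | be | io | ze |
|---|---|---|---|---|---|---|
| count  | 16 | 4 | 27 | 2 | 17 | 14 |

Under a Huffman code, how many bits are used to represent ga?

Repeatedly merge the two smallest:
combine be(2), ga(4) → 6
combine 6, ze(14) → 20
combine al(16), io(17) → 33
combine 20, ka(27) → 47
combine 33, 47 → 80
ga's leaf is at depth 4, giving a 4-bit codeword.

4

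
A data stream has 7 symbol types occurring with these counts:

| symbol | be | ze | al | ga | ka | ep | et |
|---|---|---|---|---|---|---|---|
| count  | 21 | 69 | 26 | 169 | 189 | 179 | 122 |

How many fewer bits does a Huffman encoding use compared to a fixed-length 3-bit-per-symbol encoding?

374

Fixed-length: 3 bits × 775 symbols = 2325 bits.
Huffman merges:
be(21) + al(26) → 47
47 + ze(69) → 116
116 + et(122) → 238
ga(169) + ep(179) → 348
ka(189) + 238 → 427
348 + 427 → 775
Huffman total = 47 + 116 + 238 + 348 + 427 + 775 = 1951 bits.
Saving = 2325 − 1951 = 374 bits.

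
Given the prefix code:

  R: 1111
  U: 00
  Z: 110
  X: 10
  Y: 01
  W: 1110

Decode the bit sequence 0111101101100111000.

YWZZYZU

Read left to right; each codeword is recognised as soon as it completes (prefix code):
  01→Y | 1110→W | 110→Z | 110→Z | 01→Y | 110→Z | 00→U
Decoded message: YWZZYZU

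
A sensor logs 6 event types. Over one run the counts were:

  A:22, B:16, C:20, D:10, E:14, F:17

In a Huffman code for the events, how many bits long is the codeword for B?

Build the tree from the bottom:
combine D(10), E(14) → 24
combine B(16), F(17) → 33
combine C(20), A(22) → 42
combine 24, 33 → 57
combine 42, 57 → 99
B's leaf is at depth 3, giving a 3-bit codeword.

3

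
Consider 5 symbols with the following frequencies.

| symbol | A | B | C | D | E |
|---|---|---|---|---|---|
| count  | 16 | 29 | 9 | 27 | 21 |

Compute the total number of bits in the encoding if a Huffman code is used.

229

Merge the two smallest weights repeatedly:
merge C(9) and A(16): 25
merge E(21) and 25: 46
merge D(27) and B(29): 56
merge 46 and 56: 102
Total encoded bits = sum of merged weights = 25 + 46 + 56 + 102 = 229.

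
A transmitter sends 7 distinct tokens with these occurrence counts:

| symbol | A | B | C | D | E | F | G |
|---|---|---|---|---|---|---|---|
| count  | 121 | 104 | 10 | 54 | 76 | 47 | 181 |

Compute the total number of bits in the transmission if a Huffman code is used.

1534

Build the Huffman tree bottom-up:
C(10) + F(47) → 57
D(54) + 57 → 111
E(76) + B(104) → 180
111 + A(121) → 232
180 + G(181) → 361
232 + 361 → 593
Total encoded bits = sum of merged weights = 57 + 111 + 180 + 232 + 361 + 593 = 1534.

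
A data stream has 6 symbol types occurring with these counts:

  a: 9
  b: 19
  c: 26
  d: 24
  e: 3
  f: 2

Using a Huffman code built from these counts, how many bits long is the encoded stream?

Build the Huffman tree bottom-up:
merge f(2) and e(3): 5
merge 5 and a(9): 14
merge 14 and b(19): 33
merge d(24) and c(26): 50
merge 33 and 50: 83
The encoded length is the sum of every internal node's weight: 5 + 14 + 33 + 50 + 83 = 185 bits.

185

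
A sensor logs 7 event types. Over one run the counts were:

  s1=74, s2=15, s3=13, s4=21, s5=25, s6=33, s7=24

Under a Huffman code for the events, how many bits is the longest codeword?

4

Merge the two lowest-weight nodes at each step:
merge s3(13) and s2(15): 28
merge s4(21) and s7(24): 45
merge s5(25) and 28: 53
merge s6(33) and 45: 78
merge 53 and s1(74): 127
merge 78 and 127: 205
The first pair merged (s3, s2) ends up deepest, at depth 4.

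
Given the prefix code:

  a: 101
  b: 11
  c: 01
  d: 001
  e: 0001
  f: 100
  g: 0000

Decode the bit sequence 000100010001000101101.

Read left to right; each codeword is recognised as soon as it completes (prefix code):
  0001→e | 0001→e | 0001→e | 0001→e | 01→c | 101→a
Decoded message: eeeeca

eeeeca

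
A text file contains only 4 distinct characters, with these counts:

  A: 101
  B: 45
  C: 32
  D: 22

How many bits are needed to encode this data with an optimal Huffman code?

353

Merge the two smallest weights repeatedly:
D(22) + C(32) → 54
B(45) + 54 → 99
99 + A(101) → 200
The encoded length is the sum of every internal node's weight: 54 + 99 + 200 = 353 bits.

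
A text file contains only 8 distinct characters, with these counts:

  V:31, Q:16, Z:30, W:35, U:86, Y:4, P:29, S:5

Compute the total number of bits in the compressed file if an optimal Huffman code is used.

621

Build the Huffman tree bottom-up:
merge Y(4) and S(5): 9
merge 9 and Q(16): 25
merge 25 and P(29): 54
merge Z(30) and V(31): 61
merge W(35) and 54: 89
merge 61 and U(86): 147
merge 89 and 147: 236
Each symbol's bit-cost is frequency × depth; summing gives 621 bits (equivalently 9 + 25 + 54 + 61 + 89 + 147 + 236).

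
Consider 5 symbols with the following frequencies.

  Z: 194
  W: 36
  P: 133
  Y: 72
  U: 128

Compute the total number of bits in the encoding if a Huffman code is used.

1234

Greedily combine the two least-frequent nodes:
W(36) + Y(72) → 108
108 + U(128) → 236
P(133) + Z(194) → 327
236 + 327 → 563
The encoded length is the sum of every internal node's weight: 108 + 236 + 327 + 563 = 1234 bits.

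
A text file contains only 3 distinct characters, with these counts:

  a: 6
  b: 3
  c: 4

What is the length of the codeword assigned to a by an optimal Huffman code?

Build the tree from the bottom:
combine b(3), c(4) → 7
combine a(6), 7 → 13
a is merged only at the final step, so code length = 1.

1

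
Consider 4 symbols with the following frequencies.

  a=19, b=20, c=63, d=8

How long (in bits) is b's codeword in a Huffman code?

2

Repeatedly merge the two smallest:
merge d(8) and a(19): 27
merge b(20) and 27: 47
merge 47 and c(63): 110
b's leaf is at depth 2, giving a 2-bit codeword.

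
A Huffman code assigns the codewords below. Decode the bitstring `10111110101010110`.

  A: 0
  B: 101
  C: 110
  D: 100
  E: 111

Read left to right; each codeword is recognised as soon as it completes (prefix code):
  101→B | 111→E | 101→B | 0→A | 101→B | 0→A | 110→C
Decoded message: BEBABAC

BEBABAC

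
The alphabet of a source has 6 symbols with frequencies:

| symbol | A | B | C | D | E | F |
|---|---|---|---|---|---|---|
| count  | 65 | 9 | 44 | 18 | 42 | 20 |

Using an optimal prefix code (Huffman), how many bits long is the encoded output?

Merge the two smallest weights repeatedly:
merge B(9) and D(18): 27
merge F(20) and 27: 47
merge E(42) and C(44): 86
merge 47 and A(65): 112
merge 86 and 112: 198
Each symbol's bit-cost is frequency × depth; summing gives 470 bits (equivalently 27 + 47 + 86 + 112 + 198).

470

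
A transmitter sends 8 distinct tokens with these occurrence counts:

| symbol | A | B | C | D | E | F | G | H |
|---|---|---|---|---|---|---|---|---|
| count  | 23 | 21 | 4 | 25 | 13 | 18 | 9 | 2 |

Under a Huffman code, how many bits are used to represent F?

Huffman merges, smallest pair first:
merge H(2) and C(4): 6
merge 6 and G(9): 15
merge E(13) and 15: 28
merge F(18) and B(21): 39
merge A(23) and D(25): 48
merge 28 and 39: 67
merge 48 and 67: 115
F sits 3 levels below the root, so its codeword is 3 bits.

3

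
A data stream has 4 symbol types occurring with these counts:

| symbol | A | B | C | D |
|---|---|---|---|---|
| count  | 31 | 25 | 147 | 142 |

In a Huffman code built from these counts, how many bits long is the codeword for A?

Build the tree from the bottom:
combine B(25), A(31) → 56
combine 56, D(142) → 198
combine C(147), 198 → 345
The subtree containing A is merged 3 times, so code length = 3.

3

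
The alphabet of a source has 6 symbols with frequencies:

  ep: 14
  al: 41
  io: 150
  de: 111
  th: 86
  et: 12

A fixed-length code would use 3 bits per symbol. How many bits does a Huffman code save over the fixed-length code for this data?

321

Fixed-length: 3 bits × 414 symbols = 1242 bits.
Huffman merges:
combine et(12), ep(14) → 26
combine 26, al(41) → 67
combine 67, th(86) → 153
combine de(111), io(150) → 261
combine 153, 261 → 414
Huffman total = 26 + 67 + 153 + 261 + 414 = 921 bits.
Saving = 1242 − 921 = 321 bits.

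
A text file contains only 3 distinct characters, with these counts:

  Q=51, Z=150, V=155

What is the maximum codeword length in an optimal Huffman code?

2

Merge the two lowest-weight nodes at each step:
merge Q(51) and Z(150): 201
merge V(155) and 201: 356
The first pair merged (Q, Z) ends up deepest, at depth 2.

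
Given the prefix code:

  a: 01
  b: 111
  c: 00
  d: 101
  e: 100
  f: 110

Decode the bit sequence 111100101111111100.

Read left to right; each codeword is recognised as soon as it completes (prefix code):
  111→b | 100→e | 101→d | 111→b | 111→b | 100→e
Decoded message: bedbbe

bedbbe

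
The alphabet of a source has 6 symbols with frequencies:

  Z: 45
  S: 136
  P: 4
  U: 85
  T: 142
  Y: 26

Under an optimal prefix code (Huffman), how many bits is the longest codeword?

4

Merge the two lowest-weight nodes at each step:
combine P(4), Y(26) → 30
combine 30, Z(45) → 75
combine 75, U(85) → 160
combine S(136), T(142) → 278
combine 160, 278 → 438
Maximum depth reached is 4.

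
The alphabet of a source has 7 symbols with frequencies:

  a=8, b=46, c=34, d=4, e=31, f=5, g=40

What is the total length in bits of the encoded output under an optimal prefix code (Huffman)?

410

Greedily combine the two least-frequent nodes:
merge d(4) and f(5): 9
merge a(8) and 9: 17
merge 17 and e(31): 48
merge c(34) and g(40): 74
merge b(46) and 48: 94
merge 74 and 94: 168
The encoded length is the sum of every internal node's weight: 9 + 17 + 48 + 74 + 94 + 168 = 410 bits.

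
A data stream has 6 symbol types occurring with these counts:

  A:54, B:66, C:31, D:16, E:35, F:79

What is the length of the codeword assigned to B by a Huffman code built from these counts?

2

Build the tree from the bottom:
combine D(16), C(31) → 47
combine E(35), 47 → 82
combine A(54), B(66) → 120
combine F(79), 82 → 161
combine 120, 161 → 281
B's leaf is at depth 2, giving a 2-bit codeword.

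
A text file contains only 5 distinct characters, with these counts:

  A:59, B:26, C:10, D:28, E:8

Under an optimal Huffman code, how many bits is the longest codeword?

4

Merge the two lowest-weight nodes at each step:
merge E(8) and C(10): 18
merge 18 and B(26): 44
merge D(28) and 44: 72
merge A(59) and 72: 131
The rarest symbols sit at the bottom; the longest codeword is 4 bits.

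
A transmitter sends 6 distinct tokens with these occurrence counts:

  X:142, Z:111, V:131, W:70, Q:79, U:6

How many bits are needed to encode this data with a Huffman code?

Merge the two smallest weights repeatedly:
U(6) + W(70) → 76
76 + Q(79) → 155
Z(111) + V(131) → 242
X(142) + 155 → 297
242 + 297 → 539
The encoded length is the sum of every internal node's weight: 76 + 155 + 242 + 297 + 539 = 1309 bits.

1309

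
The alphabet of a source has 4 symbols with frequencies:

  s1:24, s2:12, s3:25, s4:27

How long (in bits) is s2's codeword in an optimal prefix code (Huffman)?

Repeatedly merge the two smallest:
combine s2(12), s1(24) → 36
combine s3(25), s4(27) → 52
combine 36, 52 → 88
The subtree containing s2 is merged 2 times, so code length = 2.

2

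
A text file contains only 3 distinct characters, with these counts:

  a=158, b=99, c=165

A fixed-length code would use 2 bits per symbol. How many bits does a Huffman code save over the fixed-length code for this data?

165

Fixed-length: 2 bits × 422 symbols = 844 bits.
Huffman merges:
merge b(99) and a(158): 257
merge c(165) and 257: 422
Huffman total = 257 + 422 = 679 bits.
Saving = 844 − 679 = 165 bits.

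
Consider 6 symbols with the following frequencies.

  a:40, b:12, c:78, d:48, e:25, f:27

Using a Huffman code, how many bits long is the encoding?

Build the Huffman tree bottom-up:
b(12) + e(25) → 37
f(27) + 37 → 64
a(40) + d(48) → 88
64 + c(78) → 142
88 + 142 → 230
The encoded length is the sum of every internal node's weight: 37 + 64 + 88 + 142 + 230 = 561 bits.

561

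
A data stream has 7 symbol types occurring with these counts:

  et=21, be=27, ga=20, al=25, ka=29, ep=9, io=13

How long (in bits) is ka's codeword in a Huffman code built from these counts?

2

Repeatedly merge the two smallest:
combine ep(9), io(13) → 22
combine ga(20), et(21) → 41
combine 22, al(25) → 47
combine be(27), ka(29) → 56
combine 41, 47 → 88
combine 56, 88 → 144
ka sits 2 levels below the root, so its codeword is 2 bits.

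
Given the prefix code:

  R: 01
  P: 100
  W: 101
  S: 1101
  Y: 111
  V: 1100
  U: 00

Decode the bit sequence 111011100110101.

Read left to right; each codeword is recognised as soon as it completes (prefix code):
  111→Y | 01→R | 1100→V | 1101→S | 01→R
Decoded message: YRVSR

YRVSR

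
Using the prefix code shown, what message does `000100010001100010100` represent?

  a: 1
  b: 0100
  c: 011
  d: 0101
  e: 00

ebbcede

Read left to right; each codeword is recognised as soon as it completes (prefix code):
  00→e | 0100→b | 0100→b | 011→c | 00→e | 0101→d | 00→e
Decoded message: ebbcede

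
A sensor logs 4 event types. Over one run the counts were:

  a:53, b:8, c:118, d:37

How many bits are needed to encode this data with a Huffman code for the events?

Build the Huffman tree bottom-up:
combine b(8), d(37) → 45
combine 45, a(53) → 98
combine 98, c(118) → 216
Each symbol's bit-cost is frequency × depth; summing gives 359 bits (equivalently 45 + 98 + 216).

359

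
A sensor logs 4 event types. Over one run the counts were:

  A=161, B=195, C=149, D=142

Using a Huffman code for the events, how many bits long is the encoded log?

1294

Greedily combine the two least-frequent nodes:
D(142) + C(149) → 291
A(161) + B(195) → 356
291 + 356 → 647
Each symbol's bit-cost is frequency × depth; summing gives 1294 bits (equivalently 291 + 356 + 647).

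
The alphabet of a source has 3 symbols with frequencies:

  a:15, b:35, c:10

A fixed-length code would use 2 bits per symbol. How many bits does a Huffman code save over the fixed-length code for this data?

35

Fixed-length: 2 bits × 60 symbols = 120 bits.
Huffman merges:
combine c(10), a(15) → 25
combine 25, b(35) → 60
Huffman total = 25 + 60 = 85 bits.
Saving = 120 − 85 = 35 bits.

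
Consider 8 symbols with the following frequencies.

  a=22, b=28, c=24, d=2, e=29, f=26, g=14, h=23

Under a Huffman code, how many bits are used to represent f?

3

Huffman merges, smallest pair first:
combine d(2), g(14) → 16
combine 16, a(22) → 38
combine h(23), c(24) → 47
combine f(26), b(28) → 54
combine e(29), 38 → 67
combine 47, 54 → 101
combine 67, 101 → 168
f's leaf is at depth 3, giving a 3-bit codeword.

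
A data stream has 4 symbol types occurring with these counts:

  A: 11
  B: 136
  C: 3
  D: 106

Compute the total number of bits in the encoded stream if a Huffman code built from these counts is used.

Greedily combine the two least-frequent nodes:
C(3) + A(11) → 14
14 + D(106) → 120
120 + B(136) → 256
The encoded length is the sum of every internal node's weight: 14 + 120 + 256 = 390 bits.

390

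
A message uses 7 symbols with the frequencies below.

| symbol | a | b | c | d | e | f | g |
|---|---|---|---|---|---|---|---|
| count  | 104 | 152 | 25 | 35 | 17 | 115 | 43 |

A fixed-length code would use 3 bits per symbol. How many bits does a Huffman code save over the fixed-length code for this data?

Fixed-length: 3 bits × 491 symbols = 1473 bits.
Huffman merges:
combine e(17), c(25) → 42
combine d(35), 42 → 77
combine g(43), 77 → 120
combine a(104), f(115) → 219
combine 120, b(152) → 272
combine 219, 272 → 491
Huffman total = 42 + 77 + 120 + 219 + 272 + 491 = 1221 bits.
Saving = 1473 − 1221 = 252 bits.

252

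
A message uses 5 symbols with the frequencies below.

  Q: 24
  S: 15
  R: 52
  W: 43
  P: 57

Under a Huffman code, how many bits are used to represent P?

2

Repeatedly merge the two smallest:
S(15) + Q(24) → 39
39 + W(43) → 82
R(52) + P(57) → 109
82 + 109 → 191
P sits 2 levels below the root, so its codeword is 2 bits.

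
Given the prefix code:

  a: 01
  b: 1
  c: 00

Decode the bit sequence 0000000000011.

Read left to right; each codeword is recognised as soon as it completes (prefix code):
  00→c | 00→c | 00→c | 00→c | 00→c | 01→a | 1→b
Decoded message: cccccab

cccccab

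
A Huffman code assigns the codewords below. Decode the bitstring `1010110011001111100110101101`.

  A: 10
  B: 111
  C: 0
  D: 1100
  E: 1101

AADDBDECE

Read left to right; each codeword is recognised as soon as it completes (prefix code):
  10→A | 10→A | 1100→D | 1100→D | 111→B | 1100→D | 1101→E | 0→C | 1101→E
Decoded message: AADDBDECE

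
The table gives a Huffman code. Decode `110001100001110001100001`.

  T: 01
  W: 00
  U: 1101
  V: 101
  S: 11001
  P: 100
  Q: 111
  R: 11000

Read left to right; each codeword is recognised as soon as it completes (prefix code):
  11000→R | 11000→R | 01→T | 11000→R | 11000→R | 01→T
Decoded message: RRTRRT

RRTRRT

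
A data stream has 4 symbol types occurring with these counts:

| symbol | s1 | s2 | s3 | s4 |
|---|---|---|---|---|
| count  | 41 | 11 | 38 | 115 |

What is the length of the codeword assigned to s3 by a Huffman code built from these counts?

3

Huffman merges, smallest pair first:
merge s2(11) and s3(38): 49
merge s1(41) and 49: 90
merge 90 and s4(115): 205
The subtree containing s3 is merged 3 times, so code length = 3.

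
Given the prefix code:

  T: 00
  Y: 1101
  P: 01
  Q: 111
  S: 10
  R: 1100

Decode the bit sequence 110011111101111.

RQQPQ

Read left to right; each codeword is recognised as soon as it completes (prefix code):
  1100→R | 111→Q | 111→Q | 01→P | 111→Q
Decoded message: RQQPQ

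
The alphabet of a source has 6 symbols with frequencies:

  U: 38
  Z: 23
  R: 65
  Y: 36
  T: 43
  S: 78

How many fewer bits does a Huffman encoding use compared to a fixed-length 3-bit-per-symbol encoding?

Fixed-length: 3 bits × 283 symbols = 849 bits.
Huffman merges:
combine Z(23), Y(36) → 59
combine U(38), T(43) → 81
combine 59, R(65) → 124
combine S(78), 81 → 159
combine 124, 159 → 283
Huffman total = 59 + 81 + 124 + 159 + 283 = 706 bits.
Saving = 849 − 706 = 143 bits.

143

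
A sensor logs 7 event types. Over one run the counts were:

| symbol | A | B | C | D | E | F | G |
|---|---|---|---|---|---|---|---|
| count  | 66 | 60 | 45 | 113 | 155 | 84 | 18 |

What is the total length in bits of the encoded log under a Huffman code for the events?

Merge the two smallest weights repeatedly:
G(18) + C(45) → 63
B(60) + 63 → 123
A(66) + F(84) → 150
D(113) + 123 → 236
150 + E(155) → 305
236 + 305 → 541
Total encoded bits = sum of merged weights = 63 + 123 + 150 + 236 + 305 + 541 = 1418.

1418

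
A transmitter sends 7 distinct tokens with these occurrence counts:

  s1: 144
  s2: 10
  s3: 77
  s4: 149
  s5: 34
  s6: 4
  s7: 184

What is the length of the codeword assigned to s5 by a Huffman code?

Huffman merges, smallest pair first:
merge s6(4) and s2(10): 14
merge 14 and s5(34): 48
merge 48 and s3(77): 125
merge 125 and s1(144): 269
merge s4(149) and s7(184): 333
merge 269 and 333: 602
s5's leaf is at depth 4, giving a 4-bit codeword.

4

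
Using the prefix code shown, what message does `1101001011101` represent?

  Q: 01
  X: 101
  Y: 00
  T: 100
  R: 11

Read left to right; each codeword is recognised as soon as it completes (prefix code):
  11→R | 01→Q | 00→Y | 101→X | 11→R | 01→Q
Decoded message: RQYXRQ

RQYXRQ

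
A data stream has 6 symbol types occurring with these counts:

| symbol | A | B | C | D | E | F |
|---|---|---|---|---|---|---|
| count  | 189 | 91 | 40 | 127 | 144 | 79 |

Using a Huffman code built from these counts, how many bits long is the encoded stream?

Merge the two smallest weights repeatedly:
merge C(40) and F(79): 119
merge B(91) and 119: 210
merge D(127) and E(144): 271
merge A(189) and 210: 399
merge 271 and 399: 670
Total encoded bits = sum of merged weights = 119 + 210 + 271 + 399 + 670 = 1669.

1669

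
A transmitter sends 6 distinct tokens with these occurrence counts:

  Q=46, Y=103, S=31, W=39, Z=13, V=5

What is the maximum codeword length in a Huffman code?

Merge the two lowest-weight nodes at each step:
merge V(5) and Z(13): 18
merge 18 and S(31): 49
merge W(39) and Q(46): 85
merge 49 and 85: 134
merge Y(103) and 134: 237
The first pair merged (V, Z) ends up deepest, at depth 4.

4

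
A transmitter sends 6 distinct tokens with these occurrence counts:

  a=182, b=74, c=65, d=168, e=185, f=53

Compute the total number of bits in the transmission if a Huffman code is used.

1764

Build the Huffman tree bottom-up:
combine f(53), c(65) → 118
combine b(74), 118 → 192
combine d(168), a(182) → 350
combine e(185), 192 → 377
combine 350, 377 → 727
Each symbol's bit-cost is frequency × depth; summing gives 1764 bits (equivalently 118 + 192 + 350 + 377 + 727).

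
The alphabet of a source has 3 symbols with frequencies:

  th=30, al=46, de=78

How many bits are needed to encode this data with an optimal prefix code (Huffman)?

Greedily combine the two least-frequent nodes:
combine th(30), al(46) → 76
combine 76, de(78) → 154
The encoded length is the sum of every internal node's weight: 76 + 154 = 230 bits.

230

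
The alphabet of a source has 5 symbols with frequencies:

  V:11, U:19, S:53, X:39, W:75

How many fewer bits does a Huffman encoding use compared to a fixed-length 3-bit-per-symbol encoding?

Fixed-length: 3 bits × 197 symbols = 591 bits.
Huffman merges:
merge V(11) and U(19): 30
merge 30 and X(39): 69
merge S(53) and 69: 122
merge W(75) and 122: 197
Huffman total = 30 + 69 + 122 + 197 = 418 bits.
Saving = 591 − 418 = 173 bits.

173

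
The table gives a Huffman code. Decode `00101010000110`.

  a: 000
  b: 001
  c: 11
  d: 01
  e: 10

bddade

Read left to right; each codeword is recognised as soon as it completes (prefix code):
  001→b | 01→d | 01→d | 000→a | 01→d | 10→e
Decoded message: bddade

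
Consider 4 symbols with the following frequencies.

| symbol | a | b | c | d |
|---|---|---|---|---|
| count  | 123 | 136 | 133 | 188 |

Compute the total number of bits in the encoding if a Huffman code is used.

Greedily combine the two least-frequent nodes:
merge a(123) and c(133): 256
merge b(136) and d(188): 324
merge 256 and 324: 580
The encoded length is the sum of every internal node's weight: 256 + 324 + 580 = 1160 bits.

1160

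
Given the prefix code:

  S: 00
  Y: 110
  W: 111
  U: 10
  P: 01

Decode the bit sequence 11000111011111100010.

YSWPWYSU

Read left to right; each codeword is recognised as soon as it completes (prefix code):
  110→Y | 00→S | 111→W | 01→P | 111→W | 110→Y | 00→S | 10→U
Decoded message: YSWPWYSU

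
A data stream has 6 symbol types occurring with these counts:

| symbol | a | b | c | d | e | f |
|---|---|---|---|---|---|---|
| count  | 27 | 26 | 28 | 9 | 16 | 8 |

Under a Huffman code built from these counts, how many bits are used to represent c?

2

Huffman merges, smallest pair first:
combine f(8), d(9) → 17
combine e(16), 17 → 33
combine b(26), a(27) → 53
combine c(28), 33 → 61
combine 53, 61 → 114
c's leaf is at depth 2, giving a 2-bit codeword.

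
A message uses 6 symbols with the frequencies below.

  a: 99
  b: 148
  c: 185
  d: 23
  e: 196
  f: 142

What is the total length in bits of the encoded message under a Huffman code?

1972

Greedily combine the two least-frequent nodes:
d(23) + a(99) → 122
122 + f(142) → 264
b(148) + c(185) → 333
e(196) + 264 → 460
333 + 460 → 793
Each symbol's bit-cost is frequency × depth; summing gives 1972 bits (equivalently 122 + 264 + 333 + 460 + 793).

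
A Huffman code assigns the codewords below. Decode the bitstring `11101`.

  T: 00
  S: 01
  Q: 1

QQQS

Read left to right; each codeword is recognised as soon as it completes (prefix code):
  1→Q | 1→Q | 1→Q | 01→S
Decoded message: QQQS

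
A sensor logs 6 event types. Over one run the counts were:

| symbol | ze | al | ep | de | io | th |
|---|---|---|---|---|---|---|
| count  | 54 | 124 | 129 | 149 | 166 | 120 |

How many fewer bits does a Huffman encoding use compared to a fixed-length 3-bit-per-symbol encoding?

Fixed-length: 3 bits × 742 symbols = 2226 bits.
Huffman merges:
combine ze(54), th(120) → 174
combine al(124), ep(129) → 253
combine de(149), io(166) → 315
combine 174, 253 → 427
combine 315, 427 → 742
Huffman total = 174 + 253 + 315 + 427 + 742 = 1911 bits.
Saving = 2226 − 1911 = 315 bits.

315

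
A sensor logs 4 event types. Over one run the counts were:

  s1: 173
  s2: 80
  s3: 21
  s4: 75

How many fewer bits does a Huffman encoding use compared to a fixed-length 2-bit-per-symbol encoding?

77

Fixed-length: 2 bits × 349 symbols = 698 bits.
Huffman merges:
merge s3(21) and s4(75): 96
merge s2(80) and 96: 176
merge s1(173) and 176: 349
Huffman total = 96 + 176 + 349 = 621 bits.
Saving = 698 − 621 = 77 bits.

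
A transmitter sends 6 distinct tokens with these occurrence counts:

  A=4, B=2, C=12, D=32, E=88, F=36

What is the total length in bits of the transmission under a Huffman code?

Build the Huffman tree bottom-up:
B(2) + A(4) → 6
6 + C(12) → 18
18 + D(32) → 50
F(36) + 50 → 86
86 + E(88) → 174
Each symbol's bit-cost is frequency × depth; summing gives 334 bits (equivalently 6 + 18 + 50 + 86 + 174).

334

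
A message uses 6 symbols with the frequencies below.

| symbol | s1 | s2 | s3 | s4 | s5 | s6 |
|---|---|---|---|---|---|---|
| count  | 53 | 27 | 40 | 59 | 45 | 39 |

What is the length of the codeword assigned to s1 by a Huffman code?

Build the tree from the bottom:
merge s2(27) and s6(39): 66
merge s3(40) and s5(45): 85
merge s1(53) and s4(59): 112
merge 66 and 85: 151
merge 112 and 151: 263
The subtree containing s1 is merged 2 times, so code length = 2.

2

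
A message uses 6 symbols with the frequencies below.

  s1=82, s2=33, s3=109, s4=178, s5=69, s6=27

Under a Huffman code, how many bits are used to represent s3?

2

Huffman merges, smallest pair first:
combine s6(27), s2(33) → 60
combine 60, s5(69) → 129
combine s1(82), s3(109) → 191
combine 129, s4(178) → 307
combine 191, 307 → 498
s3 sits 2 levels below the root, so its codeword is 2 bits.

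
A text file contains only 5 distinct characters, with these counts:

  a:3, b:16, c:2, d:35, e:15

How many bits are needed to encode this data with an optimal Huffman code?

Greedily combine the two least-frequent nodes:
merge c(2) and a(3): 5
merge 5 and e(15): 20
merge b(16) and 20: 36
merge d(35) and 36: 71
The encoded length is the sum of every internal node's weight: 5 + 20 + 36 + 71 = 132 bits.

132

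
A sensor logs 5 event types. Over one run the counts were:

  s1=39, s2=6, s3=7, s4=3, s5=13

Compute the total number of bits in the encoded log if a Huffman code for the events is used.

Merge the two smallest weights repeatedly:
merge s4(3) and s2(6): 9
merge s3(7) and 9: 16
merge s5(13) and 16: 29
merge 29 and s1(39): 68
Total encoded bits = sum of merged weights = 9 + 16 + 29 + 68 = 122.

122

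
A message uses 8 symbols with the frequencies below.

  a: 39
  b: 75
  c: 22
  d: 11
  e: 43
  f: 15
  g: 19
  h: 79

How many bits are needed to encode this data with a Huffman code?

822

Greedily combine the two least-frequent nodes:
merge d(11) and f(15): 26
merge g(19) and c(22): 41
merge 26 and a(39): 65
merge 41 and e(43): 84
merge 65 and b(75): 140
merge h(79) and 84: 163
merge 140 and 163: 303
Total encoded bits = sum of merged weights = 26 + 41 + 65 + 84 + 140 + 163 + 303 = 822.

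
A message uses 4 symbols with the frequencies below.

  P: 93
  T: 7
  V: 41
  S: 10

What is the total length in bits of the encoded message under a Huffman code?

226

Merge the two smallest weights repeatedly:
T(7) + S(10) → 17
17 + V(41) → 58
58 + P(93) → 151
Total encoded bits = sum of merged weights = 17 + 58 + 151 = 226.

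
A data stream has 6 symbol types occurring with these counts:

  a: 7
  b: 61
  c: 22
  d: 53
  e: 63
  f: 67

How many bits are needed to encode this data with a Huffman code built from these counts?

Merge the two smallest weights repeatedly:
a(7) + c(22) → 29
29 + d(53) → 82
b(61) + e(63) → 124
f(67) + 82 → 149
124 + 149 → 273
Total encoded bits = sum of merged weights = 29 + 82 + 124 + 149 + 273 = 657.

657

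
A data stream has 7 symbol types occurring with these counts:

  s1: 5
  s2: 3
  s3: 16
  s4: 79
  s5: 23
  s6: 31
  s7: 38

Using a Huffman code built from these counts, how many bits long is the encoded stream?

459

Build the Huffman tree bottom-up:
combine s2(3), s1(5) → 8
combine 8, s3(16) → 24
combine s5(23), 24 → 47
combine s6(31), s7(38) → 69
combine 47, 69 → 116
combine s4(79), 116 → 195
Total encoded bits = sum of merged weights = 8 + 24 + 47 + 69 + 116 + 195 = 459.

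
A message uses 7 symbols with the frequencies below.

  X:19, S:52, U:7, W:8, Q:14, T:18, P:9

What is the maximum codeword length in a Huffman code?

4

Merge the two lowest-weight nodes at each step:
merge U(7) and W(8): 15
merge P(9) and Q(14): 23
merge 15 and T(18): 33
merge X(19) and 23: 42
merge 33 and 42: 75
merge S(52) and 75: 127
The rarest symbols sit at the bottom; the longest codeword is 4 bits.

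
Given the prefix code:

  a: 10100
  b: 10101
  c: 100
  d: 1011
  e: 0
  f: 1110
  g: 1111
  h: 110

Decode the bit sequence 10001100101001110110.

Read left to right; each codeword is recognised as soon as it completes (prefix code):
  100→c | 0→e | 110→h | 0→e | 10100→a | 1110→f | 110→h
Decoded message: ceheafh

ceheafh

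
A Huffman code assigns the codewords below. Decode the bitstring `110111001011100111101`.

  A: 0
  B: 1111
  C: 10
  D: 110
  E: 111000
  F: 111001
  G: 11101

Read left to right; each codeword is recognised as soon as it completes (prefix code):
  110→D | 111001→F | 0→A | 111001→F | 11101→G
Decoded message: DFAFG

DFAFG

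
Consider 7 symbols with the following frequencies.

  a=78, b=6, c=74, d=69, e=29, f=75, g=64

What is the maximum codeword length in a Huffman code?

Merge the two lowest-weight nodes at each step:
b(6) + e(29) → 35
35 + g(64) → 99
d(69) + c(74) → 143
f(75) + a(78) → 153
99 + 143 → 242
153 + 242 → 395
Maximum depth reached is 4.

4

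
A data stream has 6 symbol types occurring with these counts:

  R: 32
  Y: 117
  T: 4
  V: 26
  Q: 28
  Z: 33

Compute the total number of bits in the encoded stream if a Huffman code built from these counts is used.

516

Greedily combine the two least-frequent nodes:
merge T(4) and V(26): 30
merge Q(28) and 30: 58
merge R(32) and Z(33): 65
merge 58 and 65: 123
merge Y(117) and 123: 240
Total encoded bits = sum of merged weights = 30 + 58 + 65 + 123 + 240 = 516.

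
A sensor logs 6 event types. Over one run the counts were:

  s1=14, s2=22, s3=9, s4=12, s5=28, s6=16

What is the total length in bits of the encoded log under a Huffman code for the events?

253

Build the Huffman tree bottom-up:
merge s3(9) and s4(12): 21
merge s1(14) and s6(16): 30
merge 21 and s2(22): 43
merge s5(28) and 30: 58
merge 43 and 58: 101
Each symbol's bit-cost is frequency × depth; summing gives 253 bits (equivalently 21 + 30 + 43 + 58 + 101).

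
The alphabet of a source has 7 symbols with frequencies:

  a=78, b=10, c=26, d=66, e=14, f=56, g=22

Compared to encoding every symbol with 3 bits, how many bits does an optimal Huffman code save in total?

Fixed-length: 3 bits × 272 symbols = 816 bits.
Huffman merges:
combine b(10), e(14) → 24
combine g(22), 24 → 46
combine c(26), 46 → 72
combine f(56), d(66) → 122
combine 72, a(78) → 150
combine 122, 150 → 272
Huffman total = 24 + 46 + 72 + 122 + 150 + 272 = 686 bits.
Saving = 816 − 686 = 130 bits.

130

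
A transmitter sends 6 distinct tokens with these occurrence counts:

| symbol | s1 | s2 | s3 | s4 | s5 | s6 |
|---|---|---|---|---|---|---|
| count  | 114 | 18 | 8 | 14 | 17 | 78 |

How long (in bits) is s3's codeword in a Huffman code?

Build the tree from the bottom:
combine s3(8), s4(14) → 22
combine s5(17), s2(18) → 35
combine 22, 35 → 57
combine 57, s6(78) → 135
combine s1(114), 135 → 249
s3 sits 4 levels below the root, so its codeword is 4 bits.

4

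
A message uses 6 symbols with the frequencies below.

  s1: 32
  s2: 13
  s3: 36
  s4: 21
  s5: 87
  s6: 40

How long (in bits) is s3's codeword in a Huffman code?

3

Repeatedly merge the two smallest:
combine s2(13), s4(21) → 34
combine s1(32), 34 → 66
combine s3(36), s6(40) → 76
combine 66, 76 → 142
combine s5(87), 142 → 229
The subtree containing s3 is merged 3 times, so code length = 3.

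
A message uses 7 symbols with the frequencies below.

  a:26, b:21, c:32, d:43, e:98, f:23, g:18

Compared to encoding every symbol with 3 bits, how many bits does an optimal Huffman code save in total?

Fixed-length: 3 bits × 261 symbols = 783 bits.
Huffman merges:
g(18) + b(21) → 39
f(23) + a(26) → 49
c(32) + 39 → 71
d(43) + 49 → 92
71 + 92 → 163
e(98) + 163 → 261
Huffman total = 39 + 49 + 71 + 92 + 163 + 261 = 675 bits.
Saving = 783 − 675 = 108 bits.

108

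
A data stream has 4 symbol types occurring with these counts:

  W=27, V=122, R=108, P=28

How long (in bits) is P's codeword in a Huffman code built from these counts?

Repeatedly merge the two smallest:
W(27) + P(28) → 55
55 + R(108) → 163
V(122) + 163 → 285
P sits 3 levels below the root, so its codeword is 3 bits.

3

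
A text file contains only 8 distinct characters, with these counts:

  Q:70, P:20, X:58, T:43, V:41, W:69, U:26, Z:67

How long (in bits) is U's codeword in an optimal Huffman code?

4

Huffman merges, smallest pair first:
combine P(20), U(26) → 46
combine V(41), T(43) → 84
combine 46, X(58) → 104
combine Z(67), W(69) → 136
combine Q(70), 84 → 154
combine 104, 136 → 240
combine 154, 240 → 394
U's leaf is at depth 4, giving a 4-bit codeword.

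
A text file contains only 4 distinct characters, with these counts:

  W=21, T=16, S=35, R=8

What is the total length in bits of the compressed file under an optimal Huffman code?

149

Build the Huffman tree bottom-up:
R(8) + T(16) → 24
W(21) + 24 → 45
S(35) + 45 → 80
Each symbol's bit-cost is frequency × depth; summing gives 149 bits (equivalently 24 + 45 + 80).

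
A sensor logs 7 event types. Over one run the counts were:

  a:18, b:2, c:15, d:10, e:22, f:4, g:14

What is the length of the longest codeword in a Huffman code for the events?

4

Merge the two lowest-weight nodes at each step:
merge b(2) and f(4): 6
merge 6 and d(10): 16
merge g(14) and c(15): 29
merge 16 and a(18): 34
merge e(22) and 29: 51
merge 34 and 51: 85
Maximum depth reached is 4.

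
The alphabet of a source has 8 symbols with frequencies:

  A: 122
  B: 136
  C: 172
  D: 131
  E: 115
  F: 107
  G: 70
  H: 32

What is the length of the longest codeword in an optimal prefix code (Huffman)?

Merge the two lowest-weight nodes at each step:
merge H(32) and G(70): 102
merge 102 and F(107): 209
merge E(115) and A(122): 237
merge D(131) and B(136): 267
merge C(172) and 209: 381
merge 237 and 267: 504
merge 381 and 504: 885
The first pair merged (H, G) ends up deepest, at depth 4.

4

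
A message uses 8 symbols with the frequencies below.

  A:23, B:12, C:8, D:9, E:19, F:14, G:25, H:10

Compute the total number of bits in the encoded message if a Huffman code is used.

Greedily combine the two least-frequent nodes:
combine C(8), D(9) → 17
combine H(10), B(12) → 22
combine F(14), 17 → 31
combine E(19), 22 → 41
combine A(23), G(25) → 48
combine 31, 41 → 72
combine 48, 72 → 120
Each symbol's bit-cost is frequency × depth; summing gives 351 bits (equivalently 17 + 22 + 31 + 41 + 48 + 72 + 120).

351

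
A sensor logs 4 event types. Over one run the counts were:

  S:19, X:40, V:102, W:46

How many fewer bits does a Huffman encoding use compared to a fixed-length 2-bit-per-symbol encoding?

Fixed-length: 2 bits × 207 symbols = 414 bits.
Huffman merges:
combine S(19), X(40) → 59
combine W(46), 59 → 105
combine V(102), 105 → 207
Huffman total = 59 + 105 + 207 = 371 bits.
Saving = 414 − 371 = 43 bits.

43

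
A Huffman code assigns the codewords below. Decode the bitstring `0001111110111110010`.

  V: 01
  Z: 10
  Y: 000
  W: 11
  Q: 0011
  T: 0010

Read left to right; each codeword is recognised as soon as it completes (prefix code):
  000→Y | 11→W | 11→W | 11→W | 01→V | 11→W | 11→W | 0010→T
Decoded message: YWWWVWWT

YWWWVWWT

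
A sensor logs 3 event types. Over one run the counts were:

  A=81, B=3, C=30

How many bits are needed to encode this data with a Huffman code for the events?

147

Build the Huffman tree bottom-up:
B(3) + C(30) → 33
33 + A(81) → 114
Each symbol's bit-cost is frequency × depth; summing gives 147 bits (equivalently 33 + 114).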